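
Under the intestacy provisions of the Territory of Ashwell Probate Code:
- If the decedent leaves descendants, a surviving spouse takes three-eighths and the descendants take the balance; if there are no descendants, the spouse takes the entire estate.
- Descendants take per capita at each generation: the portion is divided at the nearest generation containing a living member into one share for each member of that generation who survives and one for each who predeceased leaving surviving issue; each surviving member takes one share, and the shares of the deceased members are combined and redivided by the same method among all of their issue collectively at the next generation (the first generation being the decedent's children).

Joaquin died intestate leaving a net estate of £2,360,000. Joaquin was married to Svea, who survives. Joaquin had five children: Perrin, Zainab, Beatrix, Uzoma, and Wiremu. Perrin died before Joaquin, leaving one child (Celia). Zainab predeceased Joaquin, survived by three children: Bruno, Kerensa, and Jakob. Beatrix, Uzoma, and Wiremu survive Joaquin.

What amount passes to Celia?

Celia receives £147,500.

Svea takes three-eighths of £2,360,000 = £885,000. The remaining £1,475,000 passes to the descendants.
The descendants' portion (£1,475,000) is divided at the children's generation into 5 shares of £295,000. Beatrix, Uzoma, and Wiremu each take £295,000. The 2 shares of the deceased (Perrin and Zainab) are combined into a pool of £590,000.
That pool (£590,000) is divided at the grandchildren's generation equally among Celia, Bruno, Kerensa, and Jakob: £147,500 each.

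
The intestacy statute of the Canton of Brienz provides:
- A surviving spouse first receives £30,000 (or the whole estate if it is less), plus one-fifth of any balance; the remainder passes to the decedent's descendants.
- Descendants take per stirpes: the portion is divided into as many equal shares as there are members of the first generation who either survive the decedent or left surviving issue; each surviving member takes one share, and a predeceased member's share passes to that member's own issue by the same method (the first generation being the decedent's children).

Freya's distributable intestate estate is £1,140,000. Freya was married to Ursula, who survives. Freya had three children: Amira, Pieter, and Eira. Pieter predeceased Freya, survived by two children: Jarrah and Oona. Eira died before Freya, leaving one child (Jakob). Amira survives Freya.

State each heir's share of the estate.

Ursula first takes £30,000, leaving a balance of £1,110,000. Ursula then takes one-fifth of the balance (£222,000), for a total of £252,000. The remaining £888,000 passes to the descendants.
The descendants' portion (£888,000) is divided into 3 shares of £296,000: Amira takes £296,000; Pieter's £296,000 share passes to Pieter's issue; Eira's £296,000 share passes to Eira's issue.
Pieter's share (£296,000) is divided into 2 shares of £148,000: Jarrah and Oona each take £148,000.
Eira's share (£296,000) passes entirely to Jakob.

Ursula: £252,000; Amira: £296,000; Jarrah: £148,000; Oona: £148,000; Jakob: £296,000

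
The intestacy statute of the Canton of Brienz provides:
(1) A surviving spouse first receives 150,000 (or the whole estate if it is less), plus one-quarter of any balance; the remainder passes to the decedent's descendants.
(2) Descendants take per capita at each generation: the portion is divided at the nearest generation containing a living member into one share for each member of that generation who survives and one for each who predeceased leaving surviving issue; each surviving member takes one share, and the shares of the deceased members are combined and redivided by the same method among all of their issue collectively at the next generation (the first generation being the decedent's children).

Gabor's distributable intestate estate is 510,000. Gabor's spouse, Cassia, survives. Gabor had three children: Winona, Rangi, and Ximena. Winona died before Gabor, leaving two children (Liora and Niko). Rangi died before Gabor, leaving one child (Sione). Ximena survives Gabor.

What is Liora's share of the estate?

Liora receives 60,000.

Cassia first takes 150,000, leaving a balance of 360,000. Cassia then takes one-quarter of the balance (90,000), for a total of 240,000. The remaining 270,000 passes to the descendants.
The descendants' portion (270,000) is divided at the children's generation into 3 shares of 90,000. Ximena takes 90,000. The 2 shares of the deceased (Winona and Rangi) are combined into a pool of 180,000.
That pool (180,000) is divided at the grandchildren's generation equally among Liora, Niko, and Sione: 60,000 each.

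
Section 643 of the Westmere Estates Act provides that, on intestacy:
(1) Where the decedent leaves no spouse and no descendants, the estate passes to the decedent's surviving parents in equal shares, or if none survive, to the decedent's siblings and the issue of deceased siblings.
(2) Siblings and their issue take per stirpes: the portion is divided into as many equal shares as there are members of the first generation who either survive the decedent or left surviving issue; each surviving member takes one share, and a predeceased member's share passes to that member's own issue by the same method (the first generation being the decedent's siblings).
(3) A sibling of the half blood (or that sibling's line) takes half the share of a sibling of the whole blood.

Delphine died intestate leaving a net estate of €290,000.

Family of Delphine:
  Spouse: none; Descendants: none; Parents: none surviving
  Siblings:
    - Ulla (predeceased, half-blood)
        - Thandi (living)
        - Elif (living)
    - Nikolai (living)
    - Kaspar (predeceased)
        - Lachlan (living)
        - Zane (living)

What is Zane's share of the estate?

Zane receives €58,000.

The entire €290,000 passes to the siblings and their issue.
Counting each half-blood sibling's line as half a unit, there are 5/2 units in €290,000, so one unit is €116,000. Whole-blood lines (Nikolai and Kaspar) take €116,000 each; half-blood lines (Ulla) take €58,000 each.
Ulla's share (€58,000) is divided into 2 shares of €29,000: Thandi and Elif each take €29,000.
Kaspar's share (€116,000) is divided into 2 shares of €58,000: Lachlan and Zane each take €58,000.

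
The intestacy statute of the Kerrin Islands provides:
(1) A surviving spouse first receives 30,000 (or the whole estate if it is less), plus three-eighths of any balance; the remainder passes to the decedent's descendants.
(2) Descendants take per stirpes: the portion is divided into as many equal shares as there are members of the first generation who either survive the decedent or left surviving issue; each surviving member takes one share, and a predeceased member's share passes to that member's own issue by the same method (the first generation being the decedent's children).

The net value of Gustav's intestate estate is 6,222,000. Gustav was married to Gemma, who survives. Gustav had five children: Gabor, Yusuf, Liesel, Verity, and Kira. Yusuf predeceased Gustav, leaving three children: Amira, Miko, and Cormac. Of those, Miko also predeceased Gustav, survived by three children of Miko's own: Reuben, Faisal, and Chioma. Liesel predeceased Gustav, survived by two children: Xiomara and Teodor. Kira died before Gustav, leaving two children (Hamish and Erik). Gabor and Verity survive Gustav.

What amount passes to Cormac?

Cormac receives 258,000.

Gemma first takes 30,000, leaving a balance of 6,192,000. Gemma then takes three-eighths of the balance (2,322,000), for a total of 2,352,000. The remaining 3,870,000 passes to the descendants.
The descendants' portion (3,870,000) is divided into 5 shares of 774,000: Gabor and Verity each take 774,000; Yusuf's 774,000 share passes to Yusuf's issue; Liesel's 774,000 share passes to Liesel's issue; Kira's 774,000 share passes to Kira's issue.
Yusuf's share (774,000) is divided into 3 shares of 258,000: Amira and Cormac each take 258,000; Miko's 258,000 share passes to Miko's issue.
Miko's share (258,000) is divided into 3 shares of 86,000: Reuben, Faisal, and Chioma each take 86,000.
Liesel's share (774,000) is divided into 2 shares of 387,000: Xiomara and Teodor each take 387,000.
Kira's share (774,000) is divided into 2 shares of 387,000: Hamish and Erik each take 387,000.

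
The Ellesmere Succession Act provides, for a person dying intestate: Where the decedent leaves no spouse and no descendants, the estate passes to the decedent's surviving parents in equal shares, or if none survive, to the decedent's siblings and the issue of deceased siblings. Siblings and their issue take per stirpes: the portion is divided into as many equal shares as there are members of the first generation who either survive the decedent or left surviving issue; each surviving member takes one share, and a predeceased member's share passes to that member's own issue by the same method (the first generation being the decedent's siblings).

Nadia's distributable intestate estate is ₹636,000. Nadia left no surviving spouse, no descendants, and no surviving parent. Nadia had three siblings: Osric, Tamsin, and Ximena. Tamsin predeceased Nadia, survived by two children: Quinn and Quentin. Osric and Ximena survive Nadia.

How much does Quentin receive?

Quentin receives ₹106,000.

The entire ₹636,000 passes to the siblings and their issue.
That amount (₹636,000) is divided into 3 shares of ₹212,000: Osric and Ximena each take ₹212,000; Tamsin's ₹212,000 share passes to Tamsin's issue.
Tamsin's share (₹212,000) is divided into 2 shares of ₹106,000: Quinn and Quentin each take ₹106,000.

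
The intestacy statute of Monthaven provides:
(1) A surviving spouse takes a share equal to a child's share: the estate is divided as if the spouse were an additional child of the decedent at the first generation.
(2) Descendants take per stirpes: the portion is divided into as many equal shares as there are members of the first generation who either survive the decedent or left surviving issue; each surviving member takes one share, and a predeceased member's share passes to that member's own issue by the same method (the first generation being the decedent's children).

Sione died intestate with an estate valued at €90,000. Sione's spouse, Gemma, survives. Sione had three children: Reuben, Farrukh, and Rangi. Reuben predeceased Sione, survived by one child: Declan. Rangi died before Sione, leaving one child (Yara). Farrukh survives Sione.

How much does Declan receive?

Declan receives €22,500.

The spouse counts as an additional share at the children's level, so there are 4 primary shares of €22,500. Gemma takes one such share (€22,500).
The children's combined portion (€67,500) is divided into 3 shares of €22,500: Farrukh takes €22,500; Reuben's €22,500 share passes to Reuben's issue; Rangi's €22,500 share passes to Rangi's issue.
Reuben's share (€22,500) passes entirely to Declan.
Rangi's share (€22,500) passes entirely to Yara.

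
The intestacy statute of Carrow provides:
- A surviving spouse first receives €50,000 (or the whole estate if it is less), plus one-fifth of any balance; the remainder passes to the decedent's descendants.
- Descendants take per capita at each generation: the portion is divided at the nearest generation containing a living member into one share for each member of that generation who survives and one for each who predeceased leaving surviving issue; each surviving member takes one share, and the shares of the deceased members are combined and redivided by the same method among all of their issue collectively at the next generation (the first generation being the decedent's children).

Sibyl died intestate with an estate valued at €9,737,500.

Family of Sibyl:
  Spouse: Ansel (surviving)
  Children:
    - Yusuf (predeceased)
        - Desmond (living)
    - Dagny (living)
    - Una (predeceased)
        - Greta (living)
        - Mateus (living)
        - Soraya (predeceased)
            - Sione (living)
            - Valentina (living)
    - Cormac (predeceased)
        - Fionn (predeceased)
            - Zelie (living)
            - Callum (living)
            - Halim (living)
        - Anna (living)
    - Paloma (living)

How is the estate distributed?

Ansel: €1,987,500; Desmond: €775,000; Dagny: €1,550,000; Greta: €775,000; Mateus: €775,000; Sione: €310,000; Valentina: €310,000; Zelie: €310,000; Callum: €310,000; Halim: €310,000; Anna: €775,000; Paloma: €1,550,000

Ansel first takes €50,000, leaving a balance of €9,687,500. Ansel then takes one-fifth of the balance (€1,937,500), for a total of €1,987,500. The remaining €7,750,000 passes to the descendants.
The descendants' portion (€7,750,000) is divided at the children's generation into 5 shares of €1,550,000. Dagny and Paloma each take €1,550,000. The 3 shares of the deceased (Yusuf, Una, and Cormac) are combined into a pool of €4,650,000.
That pool (€4,650,000) is divided at the grandchildren's generation into 6 shares of €775,000. Desmond, Greta, Mateus, and Anna each take €775,000. The 2 shares of the deceased (Soraya and Fionn) are combined into a pool of €1,550,000.
That pool (€1,550,000) is divided at the great-grandchildren's generation equally among Sione, Valentina, Zelie, Callum, and Halim: €310,000 each.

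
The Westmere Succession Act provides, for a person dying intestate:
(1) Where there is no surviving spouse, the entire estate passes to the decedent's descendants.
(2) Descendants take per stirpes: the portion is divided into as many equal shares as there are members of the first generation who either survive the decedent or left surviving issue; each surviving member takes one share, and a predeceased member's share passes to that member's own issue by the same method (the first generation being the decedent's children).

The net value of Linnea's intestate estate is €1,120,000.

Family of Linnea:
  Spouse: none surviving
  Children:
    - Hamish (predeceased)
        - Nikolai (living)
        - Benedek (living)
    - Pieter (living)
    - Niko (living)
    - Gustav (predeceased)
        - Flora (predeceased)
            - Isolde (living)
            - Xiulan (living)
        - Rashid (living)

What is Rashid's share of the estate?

The entire €1,120,000 passes to the descendants.
That amount (€1,120,000) is divided into 4 shares of €280,000: Pieter and Niko each take €280,000; Hamish's €280,000 share passes to Hamish's issue; Gustav's €280,000 share passes to Gustav's issue.
Hamish's share (€280,000) is divided into 2 shares of €140,000: Nikolai and Benedek each take €140,000.
Gustav's share (€280,000) is divided into 2 shares of €140,000: Rashid takes €140,000; Flora's €140,000 share passes to Flora's issue.
Flora's share (€140,000) is divided into 2 shares of €70,000: Isolde and Xiulan each take €70,000.

Rashid receives €140,000.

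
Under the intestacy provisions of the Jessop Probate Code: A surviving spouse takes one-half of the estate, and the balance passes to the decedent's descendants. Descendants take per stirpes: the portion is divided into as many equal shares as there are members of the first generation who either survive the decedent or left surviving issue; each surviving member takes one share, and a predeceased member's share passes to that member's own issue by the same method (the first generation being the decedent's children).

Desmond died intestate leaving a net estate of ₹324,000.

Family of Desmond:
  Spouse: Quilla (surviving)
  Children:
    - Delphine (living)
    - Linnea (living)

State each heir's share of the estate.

Quilla: ₹162,000; Delphine: ₹81,000; Linnea: ₹81,000

Quilla takes one-half of ₹324,000 = ₹162,000. The remaining ₹162,000 passes to the descendants.
The descendants' portion (₹162,000) is divided into 2 shares of ₹81,000: Delphine and Linnea each take ₹81,000.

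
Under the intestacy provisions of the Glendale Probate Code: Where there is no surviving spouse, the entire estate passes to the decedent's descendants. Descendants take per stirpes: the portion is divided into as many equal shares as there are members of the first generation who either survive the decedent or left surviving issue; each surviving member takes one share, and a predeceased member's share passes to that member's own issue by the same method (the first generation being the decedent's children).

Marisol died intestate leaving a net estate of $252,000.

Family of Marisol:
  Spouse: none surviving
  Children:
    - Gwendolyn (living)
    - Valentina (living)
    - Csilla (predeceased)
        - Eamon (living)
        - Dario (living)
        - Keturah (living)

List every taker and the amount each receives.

The entire $252,000 passes to the descendants.
That amount ($252,000) is divided into 3 shares of $84,000: Gwendolyn and Valentina each take $84,000; Csilla's $84,000 share passes to Csilla's issue.
Csilla's share ($84,000) is divided into 3 shares of $28,000: Eamon, Dario, and Keturah each take $28,000.

Gwendolyn: $84,000; Valentina: $84,000; Eamon: $28,000; Dario: $28,000; Keturah: $28,000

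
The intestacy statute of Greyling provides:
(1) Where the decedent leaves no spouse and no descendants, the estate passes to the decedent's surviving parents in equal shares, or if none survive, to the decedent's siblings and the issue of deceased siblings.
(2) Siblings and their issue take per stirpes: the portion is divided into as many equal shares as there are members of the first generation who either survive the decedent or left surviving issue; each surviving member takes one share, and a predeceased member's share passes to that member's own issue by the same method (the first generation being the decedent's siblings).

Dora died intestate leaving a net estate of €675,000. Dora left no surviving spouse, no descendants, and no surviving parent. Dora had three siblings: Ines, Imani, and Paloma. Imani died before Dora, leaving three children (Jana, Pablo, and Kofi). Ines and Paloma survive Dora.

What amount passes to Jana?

Jana receives €75,000.

The entire €675,000 passes to the siblings and their issue.
That amount (€675,000) is divided into 3 shares of €225,000: Ines and Paloma each take €225,000; Imani's €225,000 share passes to Imani's issue.
Imani's share (€225,000) is divided into 3 shares of €75,000: Jana, Pablo, and Kofi each take €75,000.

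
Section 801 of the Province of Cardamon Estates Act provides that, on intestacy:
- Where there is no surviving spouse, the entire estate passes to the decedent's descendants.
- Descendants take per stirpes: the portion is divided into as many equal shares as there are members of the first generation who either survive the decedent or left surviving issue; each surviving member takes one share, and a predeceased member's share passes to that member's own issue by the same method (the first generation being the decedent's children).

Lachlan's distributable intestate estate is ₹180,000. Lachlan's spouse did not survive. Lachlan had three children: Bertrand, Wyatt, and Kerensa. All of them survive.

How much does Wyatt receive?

The entire ₹180,000 passes to the descendants.
That amount (₹180,000) is divided into 3 shares of ₹60,000: Bertrand, Wyatt, and Kerensa each take ₹60,000.

Wyatt receives ₹60,000.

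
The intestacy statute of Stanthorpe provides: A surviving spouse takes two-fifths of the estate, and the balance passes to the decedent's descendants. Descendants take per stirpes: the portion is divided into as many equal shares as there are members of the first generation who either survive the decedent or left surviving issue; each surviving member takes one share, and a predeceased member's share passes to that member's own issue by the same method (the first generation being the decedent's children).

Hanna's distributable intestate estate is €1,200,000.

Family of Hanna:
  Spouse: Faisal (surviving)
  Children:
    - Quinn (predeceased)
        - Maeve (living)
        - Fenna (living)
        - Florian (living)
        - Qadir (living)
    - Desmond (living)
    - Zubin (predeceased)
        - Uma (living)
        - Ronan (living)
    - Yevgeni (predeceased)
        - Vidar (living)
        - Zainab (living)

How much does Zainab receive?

Faisal takes two-fifths of €1,200,000 = €480,000. The remaining €720,000 passes to the descendants.
The descendants' portion (€720,000) is divided into 4 shares of €180,000: Desmond takes €180,000; Quinn's €180,000 share passes to Quinn's issue; Zubin's €180,000 share passes to Zubin's issue; Yevgeni's €180,000 share passes to Yevgeni's issue.
Quinn's share (€180,000) is divided into 4 shares of €45,000: Maeve, Fenna, Florian, and Qadir each take €45,000.
Zubin's share (€180,000) is divided into 2 shares of €90,000: Uma and Ronan each take €90,000.
Yevgeni's share (€180,000) is divided into 2 shares of €90,000: Vidar and Zainab each take €90,000.

Zainab receives €90,000.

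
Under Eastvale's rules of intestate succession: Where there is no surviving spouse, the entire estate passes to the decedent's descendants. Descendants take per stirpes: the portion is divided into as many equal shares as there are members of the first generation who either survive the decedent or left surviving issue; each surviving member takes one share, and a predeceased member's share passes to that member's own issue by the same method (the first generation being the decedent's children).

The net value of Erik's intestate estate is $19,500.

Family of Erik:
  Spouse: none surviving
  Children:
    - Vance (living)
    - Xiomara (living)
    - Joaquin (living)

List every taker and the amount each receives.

Vance: $6,500; Xiomara: $6,500; Joaquin: $6,500

The entire $19,500 passes to the descendants.
That amount ($19,500) is divided into 3 shares of $6,500: Vance, Xiomara, and Joaquin each take $6,500.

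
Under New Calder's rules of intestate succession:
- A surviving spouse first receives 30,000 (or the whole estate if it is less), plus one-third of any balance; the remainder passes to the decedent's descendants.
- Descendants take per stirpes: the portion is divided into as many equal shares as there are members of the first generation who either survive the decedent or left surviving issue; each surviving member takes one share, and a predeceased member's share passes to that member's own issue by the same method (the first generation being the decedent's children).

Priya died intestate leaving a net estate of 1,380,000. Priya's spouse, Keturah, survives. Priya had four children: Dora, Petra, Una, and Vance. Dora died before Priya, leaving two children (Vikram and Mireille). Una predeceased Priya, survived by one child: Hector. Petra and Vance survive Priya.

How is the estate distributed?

Keturah: 480,000; Vikram: 112,500; Mireille: 112,500; Petra: 225,000; Hector: 225,000; Vance: 225,000

Keturah first takes 30,000, leaving a balance of 1,350,000. Keturah then takes one-third of the balance (450,000), for a total of 480,000. The remaining 900,000 passes to the descendants.
The descendants' portion (900,000) is divided into 4 shares of 225,000: Petra and Vance each take 225,000; Dora's 225,000 share passes to Dora's issue; Una's 225,000 share passes to Una's issue.
Dora's share (225,000) is divided into 2 shares of 112,500: Vikram and Mireille each take 112,500.
Una's share (225,000) passes entirely to Hector.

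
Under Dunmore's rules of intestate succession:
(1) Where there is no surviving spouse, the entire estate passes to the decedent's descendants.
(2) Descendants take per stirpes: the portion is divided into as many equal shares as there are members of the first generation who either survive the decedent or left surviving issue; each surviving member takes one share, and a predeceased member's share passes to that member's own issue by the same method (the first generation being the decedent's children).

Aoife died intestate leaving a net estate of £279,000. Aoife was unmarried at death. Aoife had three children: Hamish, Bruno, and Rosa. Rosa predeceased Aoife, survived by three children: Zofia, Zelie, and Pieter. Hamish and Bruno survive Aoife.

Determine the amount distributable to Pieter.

The entire £279,000 passes to the descendants.
That amount (£279,000) is divided into 3 shares of £93,000: Hamish and Bruno each take £93,000; Rosa's £93,000 share passes to Rosa's issue.
Rosa's share (£93,000) is divided into 3 shares of £31,000: Zofia, Zelie, and Pieter each take £31,000.

Pieter receives £31,000.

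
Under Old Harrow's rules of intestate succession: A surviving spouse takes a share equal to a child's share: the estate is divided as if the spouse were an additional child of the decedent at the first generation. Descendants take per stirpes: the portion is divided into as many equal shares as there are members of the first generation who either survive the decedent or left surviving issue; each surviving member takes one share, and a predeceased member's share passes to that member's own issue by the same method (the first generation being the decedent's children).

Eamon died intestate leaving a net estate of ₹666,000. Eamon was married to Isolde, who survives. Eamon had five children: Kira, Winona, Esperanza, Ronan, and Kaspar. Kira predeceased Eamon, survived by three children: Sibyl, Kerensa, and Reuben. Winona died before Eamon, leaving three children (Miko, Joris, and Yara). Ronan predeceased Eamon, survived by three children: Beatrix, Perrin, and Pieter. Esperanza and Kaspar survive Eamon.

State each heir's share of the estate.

Isolde: ₹111,000; Sibyl: ₹37,000; Kerensa: ₹37,000; Reuben: ₹37,000; Miko: ₹37,000; Joris: ₹37,000; Yara: ₹37,000; Esperanza: ₹111,000; Beatrix: ₹37,000; Perrin: ₹37,000; Pieter: ₹37,000; Kaspar: ₹111,000

The spouse counts as an additional share at the children's level, so there are 6 primary shares of ₹111,000. Isolde takes one such share (₹111,000).
The children's combined portion (₹555,000) is divided into 5 shares of ₹111,000: Esperanza and Kaspar each take ₹111,000; Kira's ₹111,000 share passes to Kira's issue; Winona's ₹111,000 share passes to Winona's issue; Ronan's ₹111,000 share passes to Ronan's issue.
Kira's share (₹111,000) is divided into 3 shares of ₹37,000: Sibyl, Kerensa, and Reuben each take ₹37,000.
Winona's share (₹111,000) is divided into 3 shares of ₹37,000: Miko, Joris, and Yara each take ₹37,000.
Ronan's share (₹111,000) is divided into 3 shares of ₹37,000: Beatrix, Perrin, and Pieter each take ₹37,000.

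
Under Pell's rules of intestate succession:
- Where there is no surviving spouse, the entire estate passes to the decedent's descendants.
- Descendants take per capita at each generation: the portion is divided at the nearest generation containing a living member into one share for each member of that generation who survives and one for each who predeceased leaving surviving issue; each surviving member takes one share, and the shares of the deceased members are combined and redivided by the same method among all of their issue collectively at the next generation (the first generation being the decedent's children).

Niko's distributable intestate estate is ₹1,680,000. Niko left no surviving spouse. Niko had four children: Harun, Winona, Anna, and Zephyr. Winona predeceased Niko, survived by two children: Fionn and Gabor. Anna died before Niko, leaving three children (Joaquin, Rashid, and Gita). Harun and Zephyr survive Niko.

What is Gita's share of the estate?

Gita receives ₹168,000.

The entire ₹1,680,000 passes to the descendants.
That amount (₹1,680,000) is divided at the children's generation into 4 shares of ₹420,000. Harun and Zephyr each take ₹420,000. The 2 shares of the deceased (Winona and Anna) are combined into a pool of ₹840,000.
That pool (₹840,000) is divided at the grandchildren's generation equally among Fionn, Gabor, Joaquin, Rashid, and Gita: ₹168,000 each.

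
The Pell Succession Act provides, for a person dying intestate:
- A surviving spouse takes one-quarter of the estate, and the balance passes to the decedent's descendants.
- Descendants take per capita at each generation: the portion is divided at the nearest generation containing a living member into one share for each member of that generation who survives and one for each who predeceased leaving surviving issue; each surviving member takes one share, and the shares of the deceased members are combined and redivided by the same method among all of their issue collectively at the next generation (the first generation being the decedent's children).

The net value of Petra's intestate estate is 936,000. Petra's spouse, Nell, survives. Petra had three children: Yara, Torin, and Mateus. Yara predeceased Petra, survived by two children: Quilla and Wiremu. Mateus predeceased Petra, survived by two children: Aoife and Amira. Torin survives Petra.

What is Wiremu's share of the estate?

Nell takes one-quarter of 936,000 = 234,000. The remaining 702,000 passes to the descendants.
The descendants' portion (702,000) is divided at the children's generation into 3 shares of 234,000. Torin takes 234,000. The 2 shares of the deceased (Yara and Mateus) are combined into a pool of 468,000.
That pool (468,000) is divided at the grandchildren's generation equally among Quilla, Wiremu, Aoife, and Amira: 117,000 each.

Wiremu receives 117,000.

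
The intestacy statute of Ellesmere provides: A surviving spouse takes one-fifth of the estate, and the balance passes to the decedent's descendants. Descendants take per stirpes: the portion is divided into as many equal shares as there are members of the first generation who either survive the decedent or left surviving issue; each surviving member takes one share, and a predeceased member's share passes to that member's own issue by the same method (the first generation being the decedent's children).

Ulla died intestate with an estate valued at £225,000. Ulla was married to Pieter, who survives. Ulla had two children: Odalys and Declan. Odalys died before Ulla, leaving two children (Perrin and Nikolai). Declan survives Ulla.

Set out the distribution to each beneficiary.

Pieter takes one-fifth of £225,000 = £45,000. The remaining £180,000 passes to the descendants.
The descendants' portion (£180,000) is divided into 2 shares of £90,000: Declan takes £90,000; Odalys's £90,000 share passes to Odalys's issue.
Odalys's share (£90,000) is divided into 2 shares of £45,000: Perrin and Nikolai each take £45,000.

Pieter: £45,000; Perrin: £45,000; Nikolai: £45,000; Declan: £90,000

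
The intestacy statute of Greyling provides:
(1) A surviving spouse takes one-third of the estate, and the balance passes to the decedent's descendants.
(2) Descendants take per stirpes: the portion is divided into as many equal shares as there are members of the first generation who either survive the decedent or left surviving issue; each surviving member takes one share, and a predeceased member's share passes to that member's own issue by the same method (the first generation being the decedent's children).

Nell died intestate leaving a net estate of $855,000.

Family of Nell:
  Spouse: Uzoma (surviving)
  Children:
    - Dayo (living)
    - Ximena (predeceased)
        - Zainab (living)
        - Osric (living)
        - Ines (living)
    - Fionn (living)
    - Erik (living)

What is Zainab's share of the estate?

Uzoma takes one-third of $855,000 = $285,000. The remaining $570,000 passes to the descendants.
The descendants' portion ($570,000) is divided into 4 shares of $142,500: Dayo, Fionn, and Erik each take $142,500; Ximena's $142,500 share passes to Ximena's issue.
Ximena's share ($142,500) is divided into 3 shares of $47,500: Zainab, Osric, and Ines each take $47,500.

Zainab receives $47,500.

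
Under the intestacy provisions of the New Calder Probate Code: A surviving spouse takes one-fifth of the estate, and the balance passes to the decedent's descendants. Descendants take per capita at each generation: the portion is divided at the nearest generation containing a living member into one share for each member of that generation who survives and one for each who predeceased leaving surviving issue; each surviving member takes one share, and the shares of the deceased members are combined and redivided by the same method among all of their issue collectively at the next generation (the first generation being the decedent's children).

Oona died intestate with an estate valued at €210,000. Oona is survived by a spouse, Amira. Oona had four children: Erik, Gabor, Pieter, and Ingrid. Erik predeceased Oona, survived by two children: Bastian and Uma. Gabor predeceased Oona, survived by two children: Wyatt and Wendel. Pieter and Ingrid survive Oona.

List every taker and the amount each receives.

Amira: €42,000; Bastian: €21,000; Uma: €21,000; Wyatt: €21,000; Wendel: €21,000; Pieter: €42,000; Ingrid: €42,000

Amira takes one-fifth of €210,000 = €42,000. The remaining €168,000 passes to the descendants.
The descendants' portion (€168,000) is divided at the children's generation into 4 shares of €42,000. Pieter and Ingrid each take €42,000. The 2 shares of the deceased (Erik and Gabor) are combined into a pool of €84,000.
That pool (€84,000) is divided at the grandchildren's generation equally among Bastian, Uma, Wyatt, and Wendel: €21,000 each.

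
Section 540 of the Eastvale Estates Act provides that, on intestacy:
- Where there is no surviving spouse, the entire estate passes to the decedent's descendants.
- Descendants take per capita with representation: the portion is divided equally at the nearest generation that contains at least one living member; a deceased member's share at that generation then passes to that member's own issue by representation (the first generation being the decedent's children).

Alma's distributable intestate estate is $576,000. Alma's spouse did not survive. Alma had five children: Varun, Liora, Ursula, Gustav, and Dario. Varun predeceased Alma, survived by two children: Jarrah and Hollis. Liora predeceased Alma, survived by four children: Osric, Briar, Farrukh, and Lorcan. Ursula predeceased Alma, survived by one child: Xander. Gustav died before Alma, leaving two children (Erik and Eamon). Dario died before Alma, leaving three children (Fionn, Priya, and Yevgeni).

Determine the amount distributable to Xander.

Xander receives $48,000.

The entire $576,000 passes to the descendants.
No child survives, so the initial division is made at the grandchildren's generation.
That amount ($576,000) is divided into 12 shares of $48,000: Jarrah, Hollis, Osric, Briar, Farrukh, Lorcan, Xander, Erik, Eamon, Fionn, Priya, and Yevgeni each take $48,000.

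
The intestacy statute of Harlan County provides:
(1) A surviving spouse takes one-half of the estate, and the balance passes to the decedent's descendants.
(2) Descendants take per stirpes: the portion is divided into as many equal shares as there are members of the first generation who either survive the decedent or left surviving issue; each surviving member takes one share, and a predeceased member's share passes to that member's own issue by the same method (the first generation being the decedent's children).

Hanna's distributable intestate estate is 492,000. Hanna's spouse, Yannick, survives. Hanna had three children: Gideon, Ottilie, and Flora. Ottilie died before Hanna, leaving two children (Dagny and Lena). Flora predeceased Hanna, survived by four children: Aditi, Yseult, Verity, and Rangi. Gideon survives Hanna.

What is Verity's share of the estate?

Yannick takes one-half of 492,000 = 246,000. The remaining 246,000 passes to the descendants.
The descendants' portion (246,000) is divided into 3 shares of 82,000: Gideon takes 82,000; Ottilie's 82,000 share passes to Ottilie's issue; Flora's 82,000 share passes to Flora's issue.
Ottilie's share (82,000) is divided into 2 shares of 41,000: Dagny and Lena each take 41,000.
Flora's share (82,000) is divided into 4 shares of 20,500: Aditi, Yseult, Verity, and Rangi each take 20,500.

Verity receives 20,500.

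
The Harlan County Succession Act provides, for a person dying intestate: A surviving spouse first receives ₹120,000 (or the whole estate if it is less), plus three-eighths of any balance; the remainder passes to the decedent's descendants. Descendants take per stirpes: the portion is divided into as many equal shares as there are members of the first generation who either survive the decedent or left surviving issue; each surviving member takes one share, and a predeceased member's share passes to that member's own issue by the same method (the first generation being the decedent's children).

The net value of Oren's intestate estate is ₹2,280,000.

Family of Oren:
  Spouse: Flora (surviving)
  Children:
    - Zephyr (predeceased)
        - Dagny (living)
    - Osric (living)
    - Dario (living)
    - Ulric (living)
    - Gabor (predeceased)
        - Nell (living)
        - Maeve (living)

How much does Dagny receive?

Flora first takes ₹120,000, leaving a balance of ₹2,160,000. Flora then takes three-eighths of the balance (₹810,000), for a total of ₹930,000. The remaining ₹1,350,000 passes to the descendants.
The descendants' portion (₹1,350,000) is divided into 5 shares of ₹270,000: Osric, Dario, and Ulric each take ₹270,000; Zephyr's ₹270,000 share passes to Zephyr's issue; Gabor's ₹270,000 share passes to Gabor's issue.
Zephyr's share (₹270,000) passes entirely to Dagny.
Gabor's share (₹270,000) is divided into 2 shares of ₹135,000: Nell and Maeve each take ₹135,000.

Dagny receives ₹270,000.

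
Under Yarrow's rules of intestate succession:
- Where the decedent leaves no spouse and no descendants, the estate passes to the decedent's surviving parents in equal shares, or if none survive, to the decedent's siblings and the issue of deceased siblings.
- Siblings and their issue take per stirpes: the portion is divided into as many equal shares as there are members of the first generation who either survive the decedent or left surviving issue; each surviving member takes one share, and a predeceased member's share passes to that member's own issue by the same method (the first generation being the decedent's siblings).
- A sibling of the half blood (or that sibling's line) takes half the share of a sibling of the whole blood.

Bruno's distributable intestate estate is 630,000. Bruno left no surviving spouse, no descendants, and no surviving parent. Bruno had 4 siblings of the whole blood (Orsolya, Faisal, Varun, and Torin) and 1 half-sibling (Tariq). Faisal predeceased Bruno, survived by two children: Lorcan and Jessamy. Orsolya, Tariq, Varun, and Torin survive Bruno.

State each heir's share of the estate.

The entire 630,000 passes to the siblings and their issue.
Counting each half-blood sibling's line as half a unit, there are 9/2 units in 630,000, so one unit is 140,000. Whole-blood lines (Orsolya, Faisal, Varun, and Torin) take 140,000 each; half-blood lines (Tariq) take 70,000 each.
Faisal's share (140,000) is divided into 2 shares of 70,000: Lorcan and Jessamy each take 70,000.

Orsolya: 140,000; Tariq: 70,000; Lorcan: 70,000; Jessamy: 70,000; Varun: 140,000; Torin: 140,000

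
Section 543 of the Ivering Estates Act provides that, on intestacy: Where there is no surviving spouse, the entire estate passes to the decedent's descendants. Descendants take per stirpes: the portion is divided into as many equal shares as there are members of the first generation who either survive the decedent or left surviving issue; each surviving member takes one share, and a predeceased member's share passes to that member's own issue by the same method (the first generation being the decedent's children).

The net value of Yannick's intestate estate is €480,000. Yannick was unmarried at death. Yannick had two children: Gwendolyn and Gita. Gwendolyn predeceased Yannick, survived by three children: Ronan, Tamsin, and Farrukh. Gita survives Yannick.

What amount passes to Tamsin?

Tamsin receives €80,000.

The entire €480,000 passes to the descendants.
That amount (€480,000) is divided into 2 shares of €240,000: Gita takes €240,000; Gwendolyn's €240,000 share passes to Gwendolyn's issue.
Gwendolyn's share (€240,000) is divided into 3 shares of €80,000: Ronan, Tamsin, and Farrukh each take €80,000.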